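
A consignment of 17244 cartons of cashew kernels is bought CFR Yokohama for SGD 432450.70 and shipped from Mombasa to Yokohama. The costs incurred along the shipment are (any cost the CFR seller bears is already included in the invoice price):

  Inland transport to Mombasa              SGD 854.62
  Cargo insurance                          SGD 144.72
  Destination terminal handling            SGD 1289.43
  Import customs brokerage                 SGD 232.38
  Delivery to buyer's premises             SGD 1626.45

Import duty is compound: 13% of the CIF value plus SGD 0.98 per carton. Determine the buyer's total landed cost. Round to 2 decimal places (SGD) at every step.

CFR: the seller pays costs through ocean freight to the destination port, but not insurance.
Already in the invoice (seller's account under CFR): inland to port — exclude.
CIF value = CFR price + insurance = 432450.70 + 144.72 = 432595.42
Ad valorem component: 432595.42 × 13% = 56237.40
Specific component: 17244 × 0.98 = 16899.12
Import duty = 56237.40 + 16899.12 = 73136.52
Buyer bears: insurance 144.72 + destination terminal 1289.43 + brokerage 232.38 + delivery 1626.45 + duty 73136.52 = 76429.50
Landed cost = invoice 432450.70 + 76429.50 = 508880.20

Total landed cost: SGD 508880.20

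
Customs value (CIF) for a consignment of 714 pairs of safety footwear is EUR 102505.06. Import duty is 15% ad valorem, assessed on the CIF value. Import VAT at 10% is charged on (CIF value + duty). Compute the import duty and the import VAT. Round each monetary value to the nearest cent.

Import duty = 102505.06 × 15% = 15375.76
VAT base = CIF + duty = 102505.06 + 15375.76 = 117880.82
Import VAT = 117880.82 × 10% = 11788.08

Import duty: EUR 15375.76; import VAT: EUR 11788.08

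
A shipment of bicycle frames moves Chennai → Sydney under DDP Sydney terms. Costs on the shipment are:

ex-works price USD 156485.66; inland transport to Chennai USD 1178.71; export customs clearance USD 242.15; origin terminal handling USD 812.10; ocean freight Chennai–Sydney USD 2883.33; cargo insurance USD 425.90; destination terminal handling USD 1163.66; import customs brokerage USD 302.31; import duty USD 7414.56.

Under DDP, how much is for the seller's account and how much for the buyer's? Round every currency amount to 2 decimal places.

Seller: USD 170908.38; buyer: USD 0.00

DDP: the seller bears all costs including import duty.
Seller's account: goods 156485.66 + inland to port 1178.71 + export clearance 242.15 + origin terminal 812.10 + freight 2883.33 + insurance 425.90 + destination terminal 1163.66 + brokerage 302.31 + duty 7414.56 = 170908.38
Buyer's account: 0.00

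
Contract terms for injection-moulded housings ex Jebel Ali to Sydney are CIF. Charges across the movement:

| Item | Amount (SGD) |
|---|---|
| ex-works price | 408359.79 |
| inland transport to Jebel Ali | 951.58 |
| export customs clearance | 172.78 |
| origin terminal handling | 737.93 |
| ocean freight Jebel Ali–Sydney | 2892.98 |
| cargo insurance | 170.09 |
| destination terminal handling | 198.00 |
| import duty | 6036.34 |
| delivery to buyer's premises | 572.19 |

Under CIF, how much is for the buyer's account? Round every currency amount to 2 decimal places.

CIF: the seller pays costs through ocean freight and marine insurance to the destination port.
Seller's account: goods 408359.79 + inland to port 951.58 + export clearance 172.78 + origin terminal 737.93 + freight 2892.98 + insurance 170.09 = 413285.15
Buyer's account: destination terminal 198.00 + duty 6036.34 + delivery 572.19 = 6806.53

Buyer's account: SGD 6806.53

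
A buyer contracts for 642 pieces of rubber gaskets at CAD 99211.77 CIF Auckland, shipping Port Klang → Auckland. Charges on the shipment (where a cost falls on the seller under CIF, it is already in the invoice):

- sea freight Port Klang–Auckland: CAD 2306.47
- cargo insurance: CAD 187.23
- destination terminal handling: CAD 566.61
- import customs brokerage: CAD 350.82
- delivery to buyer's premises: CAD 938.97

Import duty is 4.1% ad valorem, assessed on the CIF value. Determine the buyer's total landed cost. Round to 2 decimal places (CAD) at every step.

CIF: the seller pays costs through ocean freight and marine insurance to the destination port.
Already in the invoice (seller's account under CIF): freight, insurance — exclude.
The CIF price already equals the CIF value: 99211.77
Import duty = 99211.77 × 4.1% = 4067.68
Buyer bears: destination terminal 566.61 + brokerage 350.82 + delivery 938.97 + duty 4067.68 = 5924.08
Landed cost = invoice 99211.77 + 5924.08 = 105135.85

Total landed cost: CAD 105135.85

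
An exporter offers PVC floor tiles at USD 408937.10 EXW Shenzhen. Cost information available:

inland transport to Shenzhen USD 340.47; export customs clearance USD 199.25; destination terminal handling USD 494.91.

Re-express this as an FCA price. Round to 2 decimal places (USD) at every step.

Not relevant to the conversion: destination terminal — on the buyer under both terms; not part of either seller's price.
From EXW to FCA, the seller additionally bears: inland to port, export clearance.
FCA price = 408937.10 + 340.47 + 199.25 = 409476.82

FCA price: USD 409476.82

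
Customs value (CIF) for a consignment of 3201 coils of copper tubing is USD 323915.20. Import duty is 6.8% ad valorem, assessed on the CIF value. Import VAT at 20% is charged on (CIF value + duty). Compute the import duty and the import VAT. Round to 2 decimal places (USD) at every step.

Import duty: USD 22026.23; import VAT: USD 69188.29

Import duty = 323915.20 × 6.8% = 22026.23
VAT base = CIF + duty = 323915.20 + 22026.23 = 345941.43
Import VAT = 345941.43 × 20% = 69188.29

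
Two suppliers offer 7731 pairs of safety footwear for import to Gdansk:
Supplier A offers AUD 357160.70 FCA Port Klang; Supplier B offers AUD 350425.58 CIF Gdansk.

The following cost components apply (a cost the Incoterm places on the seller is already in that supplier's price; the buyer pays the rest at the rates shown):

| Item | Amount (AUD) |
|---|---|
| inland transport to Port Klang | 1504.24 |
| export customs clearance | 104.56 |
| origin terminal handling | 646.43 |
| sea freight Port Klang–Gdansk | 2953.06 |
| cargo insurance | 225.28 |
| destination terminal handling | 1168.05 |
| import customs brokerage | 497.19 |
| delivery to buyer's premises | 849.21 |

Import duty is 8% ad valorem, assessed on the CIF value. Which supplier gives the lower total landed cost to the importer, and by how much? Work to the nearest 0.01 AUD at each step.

Supplier A (FCA):
CIF value = FCA price + origin terminal + freight + insurance = 357160.70 + 646.43 + 2953.06 + 225.28 = 360985.47
Import duty = 360985.47 × 8% = 28878.84
Buyer bears (A): 646.43 + 2953.06 + 225.28 + 1168.05 + 497.19 + 849.21 = 6339.22
Landed cost (A) = invoice 357160.70 + 6339.22 + duty 28878.84 = 392378.76
Supplier B (CIF):
The CIF price already equals the CIF value: 350425.58
Import duty = 350425.58 × 8% = 28034.05
Buyer bears (B): 1168.05 + 497.19 + 849.21 = 2514.45
Landed cost (B) = invoice 350425.58 + 2514.45 + duty 28034.05 = 380974.08
Difference = |392378.76 − 380974.08| = 11404.68

Supplier B is cheaper by AUD 11404.68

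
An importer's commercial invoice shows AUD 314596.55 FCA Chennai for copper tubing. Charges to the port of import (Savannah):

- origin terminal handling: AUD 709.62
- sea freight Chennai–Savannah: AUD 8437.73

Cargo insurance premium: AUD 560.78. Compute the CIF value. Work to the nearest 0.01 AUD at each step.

CIF value: AUD 324304.68

CIF = FCA price + pre-shipment costs + freight + insurance
CIF = 314596.55 + 709.62 + 8437.73 + 560.78 = 324304.68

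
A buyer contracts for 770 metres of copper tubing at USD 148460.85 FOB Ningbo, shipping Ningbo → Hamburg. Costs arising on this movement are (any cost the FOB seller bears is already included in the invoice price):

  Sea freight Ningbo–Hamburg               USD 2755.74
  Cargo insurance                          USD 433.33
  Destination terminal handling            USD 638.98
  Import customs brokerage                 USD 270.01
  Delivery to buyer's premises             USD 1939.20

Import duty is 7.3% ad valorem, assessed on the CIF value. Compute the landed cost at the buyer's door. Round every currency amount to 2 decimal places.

FOB: the seller bears costs until goods are on board at the origin port; the buyer bears freight, insurance and all costs thereafter.
CIF value = FOB price + freight + insurance = 148460.85 + 2755.74 + 433.33 = 151649.92
Import duty = 151649.92 × 7.3% = 11070.44
Buyer bears: freight 2755.74 + insurance 433.33 + destination terminal 638.98 + brokerage 270.01 + delivery 1939.20 + duty 11070.44 = 17107.70
Landed cost = invoice 148460.85 + 17107.70 = 165568.55

Total landed cost: USD 165568.55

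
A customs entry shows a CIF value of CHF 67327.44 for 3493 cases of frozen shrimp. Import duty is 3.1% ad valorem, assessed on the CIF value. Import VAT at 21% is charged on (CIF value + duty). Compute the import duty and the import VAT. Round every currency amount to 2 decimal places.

Import duty = 67327.44 × 3.1% = 2087.15
VAT base = CIF + duty = 67327.44 + 2087.15 = 69414.59
Import VAT = 69414.59 × 21% = 14577.06

Import duty: CHF 2087.15; import VAT: CHF 14577.06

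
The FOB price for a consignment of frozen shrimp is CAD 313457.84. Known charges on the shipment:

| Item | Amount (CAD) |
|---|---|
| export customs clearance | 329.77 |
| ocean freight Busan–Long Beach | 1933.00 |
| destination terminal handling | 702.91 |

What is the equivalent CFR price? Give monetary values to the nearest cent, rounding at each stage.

Not relevant to the conversion: export clearance — on the seller under both FOB and CFR; already in the FOB price and stays in the CFR price. destination terminal — on the buyer under both terms; not part of either seller's price.
From FOB to CFR, the seller additionally bears: freight.
CFR price = 313457.84 + 1933.00 = 315390.84

CFR price: CAD 315390.84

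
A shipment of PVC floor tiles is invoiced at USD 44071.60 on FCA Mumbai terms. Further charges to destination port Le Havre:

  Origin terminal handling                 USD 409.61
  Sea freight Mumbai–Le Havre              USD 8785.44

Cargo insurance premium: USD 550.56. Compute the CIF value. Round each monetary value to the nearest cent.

CIF value: USD 53817.21

CIF = FCA price + pre-shipment costs + freight + insurance
CIF = 44071.60 + 409.61 + 8785.44 + 550.56 = 53817.21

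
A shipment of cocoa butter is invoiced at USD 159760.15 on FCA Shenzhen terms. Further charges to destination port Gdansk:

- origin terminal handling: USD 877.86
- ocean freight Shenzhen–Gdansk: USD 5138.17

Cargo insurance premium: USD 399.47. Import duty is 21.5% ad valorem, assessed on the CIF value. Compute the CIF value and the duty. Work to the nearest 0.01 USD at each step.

CIF = FCA price + pre-shipment costs + freight + insurance
CIF = 159760.15 + 877.86 + 5138.17 + 399.47 = 166175.65
Import duty = 166175.65 × 21.5% = 35727.76

CIF value: USD 166175.65; import duty: USD 35727.76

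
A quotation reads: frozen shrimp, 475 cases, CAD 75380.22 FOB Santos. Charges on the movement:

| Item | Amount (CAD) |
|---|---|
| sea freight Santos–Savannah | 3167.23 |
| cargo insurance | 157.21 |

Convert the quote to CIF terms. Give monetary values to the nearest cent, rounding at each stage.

From FOB to CIF, the seller additionally bears: freight, insurance.
CIF price = 75380.22 + 3167.23 + 157.21 = 78704.66

CIF price: CAD 78704.66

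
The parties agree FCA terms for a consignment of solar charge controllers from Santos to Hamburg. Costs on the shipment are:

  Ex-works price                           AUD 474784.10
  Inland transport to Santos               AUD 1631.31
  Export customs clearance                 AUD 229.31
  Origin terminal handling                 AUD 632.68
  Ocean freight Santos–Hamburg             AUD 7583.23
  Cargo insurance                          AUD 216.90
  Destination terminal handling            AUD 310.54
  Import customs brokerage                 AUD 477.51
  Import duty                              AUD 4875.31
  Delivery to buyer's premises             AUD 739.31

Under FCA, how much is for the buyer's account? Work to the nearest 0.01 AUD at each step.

FCA: the seller delivers export-cleared goods to the carrier; the buyer bears costs from that point.
Seller's account: goods 474784.10 + inland to port 1631.31 + export clearance 229.31 = 476644.72
Buyer's account: origin terminal 632.68 + freight 7583.23 + insurance 216.90 + destination terminal 310.54 + brokerage 477.51 + duty 4875.31 + delivery 739.31 = 14835.48

Buyer's account: AUD 14835.48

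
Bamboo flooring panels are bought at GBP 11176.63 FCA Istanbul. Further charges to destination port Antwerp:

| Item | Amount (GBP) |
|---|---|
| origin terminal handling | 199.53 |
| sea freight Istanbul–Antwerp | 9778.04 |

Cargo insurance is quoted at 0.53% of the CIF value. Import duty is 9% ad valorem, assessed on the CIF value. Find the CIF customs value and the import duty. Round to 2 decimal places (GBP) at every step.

CIF value: GBP 21266.91; import duty: GBP 1914.02

Let C be the CIF value. C = FCA price + pre-shipment costs + freight + 0.53% × C
C − 0.53% × C = 11176.63 + 199.53 + 9778.04
0.9947 × C = 21154.20
C = 21154.20 / 0.9947 = 21266.91
Insurance premium = 0.53% × 21266.91 = 112.71
Import duty = 21266.91 × 9% = 1914.02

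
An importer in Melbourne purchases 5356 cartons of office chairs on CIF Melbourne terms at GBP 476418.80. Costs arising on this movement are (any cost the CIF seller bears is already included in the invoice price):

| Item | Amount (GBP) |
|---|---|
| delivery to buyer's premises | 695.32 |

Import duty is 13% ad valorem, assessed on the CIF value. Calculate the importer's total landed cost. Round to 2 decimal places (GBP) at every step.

Total landed cost: GBP 539048.56

CIF: the seller pays costs through ocean freight and marine insurance to the destination port.
The CIF price already equals the CIF value: 476418.80
Import duty = 476418.80 × 13% = 61934.44
Buyer bears: delivery 695.32 + duty 61934.44 = 62629.76
Landed cost = invoice 476418.80 + 62629.76 = 539048.56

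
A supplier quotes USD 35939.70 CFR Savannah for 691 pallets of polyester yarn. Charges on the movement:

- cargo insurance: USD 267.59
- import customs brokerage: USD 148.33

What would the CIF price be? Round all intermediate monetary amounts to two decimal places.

Not relevant to the conversion: brokerage — on the buyer under both terms; not part of either seller's price.
From CFR to CIF, the seller additionally bears: insurance.
CIF price = 35939.70 + 267.59 = 36207.29

CIF price: USD 36207.29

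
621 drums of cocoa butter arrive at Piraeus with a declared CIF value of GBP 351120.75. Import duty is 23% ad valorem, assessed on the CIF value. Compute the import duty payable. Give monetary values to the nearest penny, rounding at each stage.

Import duty: GBP 80757.77

Import duty = 351120.75 × 23% = 80757.77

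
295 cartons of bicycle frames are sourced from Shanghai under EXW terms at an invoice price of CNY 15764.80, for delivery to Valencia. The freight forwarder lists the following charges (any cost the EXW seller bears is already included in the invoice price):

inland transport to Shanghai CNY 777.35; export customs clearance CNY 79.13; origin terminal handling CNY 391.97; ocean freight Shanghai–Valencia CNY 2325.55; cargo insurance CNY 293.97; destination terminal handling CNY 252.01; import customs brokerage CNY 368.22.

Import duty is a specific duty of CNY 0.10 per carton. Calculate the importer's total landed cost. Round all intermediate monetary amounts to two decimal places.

Total landed cost: CNY 20282.50

EXW: the seller makes goods available at their premises; the buyer bears all onward costs.
CIF value = EXW price + inland to port + export clearance + origin terminal + freight + insurance = 15764.80 + 777.35 + 79.13 + 391.97 + 2325.55 + 293.97 = 19632.77
Import duty = 295 × 0.10 = 29.50
Buyer bears: inland to port 777.35 + export clearance 79.13 + origin terminal 391.97 + freight 2325.55 + insurance 293.97 + destination terminal 252.01 + brokerage 368.22 + duty 29.50 = 4517.70
Landed cost = invoice 15764.80 + 4517.70 = 20282.50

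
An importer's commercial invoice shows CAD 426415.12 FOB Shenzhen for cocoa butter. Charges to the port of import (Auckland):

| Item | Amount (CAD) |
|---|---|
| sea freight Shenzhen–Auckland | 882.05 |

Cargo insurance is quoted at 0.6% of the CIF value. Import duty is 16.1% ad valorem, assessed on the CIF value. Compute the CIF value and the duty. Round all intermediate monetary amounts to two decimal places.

Let C be the CIF value. C = FOB price + freight + 0.6% × C
C − 0.6% × C = 426415.12 + 882.05
0.994 × C = 427297.17
C = 427297.17 / 0.994 = 429876.43
Insurance premium = 0.6% × 429876.43 = 2579.26
Import duty = 429876.43 × 16.1% = 69210.11

CIF value: CAD 429876.43; import duty: CAD 69210.11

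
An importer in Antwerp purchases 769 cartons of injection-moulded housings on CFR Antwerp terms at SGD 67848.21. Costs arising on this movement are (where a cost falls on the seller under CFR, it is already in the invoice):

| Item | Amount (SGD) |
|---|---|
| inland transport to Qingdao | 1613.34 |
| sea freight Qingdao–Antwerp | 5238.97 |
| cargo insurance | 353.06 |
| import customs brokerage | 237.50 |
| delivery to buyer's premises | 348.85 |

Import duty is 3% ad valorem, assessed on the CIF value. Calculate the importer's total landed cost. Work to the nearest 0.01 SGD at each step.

Total landed cost: SGD 70833.66

CFR: the seller pays costs through ocean freight to the destination port, but not insurance.
Already in the invoice (seller's account under CFR): inland to port, freight — exclude.
CIF value = CFR price + insurance = 67848.21 + 353.06 = 68201.27
Import duty = 68201.27 × 3% = 2046.04
Buyer bears: insurance 353.06 + brokerage 237.50 + delivery 348.85 + duty 2046.04 = 2985.45
Landed cost = invoice 67848.21 + 2985.45 = 70833.66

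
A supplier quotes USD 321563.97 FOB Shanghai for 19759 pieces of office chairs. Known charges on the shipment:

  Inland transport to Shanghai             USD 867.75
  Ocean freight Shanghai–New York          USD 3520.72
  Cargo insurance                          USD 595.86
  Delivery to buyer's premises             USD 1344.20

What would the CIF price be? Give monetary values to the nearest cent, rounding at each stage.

Not relevant to the conversion: inland to port — on the seller under both FOB and CIF; already in the FOB price and stays in the CIF price. delivery — on the buyer under both terms; not part of either seller's price.
From FOB to CIF, the seller additionally bears: freight, insurance.
CIF price = 321563.97 + 3520.72 + 595.86 = 325680.55

CIF price: USD 325680.55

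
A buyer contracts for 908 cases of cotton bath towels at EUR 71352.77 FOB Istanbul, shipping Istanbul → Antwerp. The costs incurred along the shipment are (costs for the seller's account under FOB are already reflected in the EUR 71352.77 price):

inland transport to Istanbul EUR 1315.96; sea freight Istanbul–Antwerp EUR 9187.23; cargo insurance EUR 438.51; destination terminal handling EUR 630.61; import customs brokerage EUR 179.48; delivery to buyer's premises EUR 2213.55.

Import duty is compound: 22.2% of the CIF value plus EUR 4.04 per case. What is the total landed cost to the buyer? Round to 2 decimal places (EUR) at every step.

FOB: the seller bears costs until goods are on board at the origin port; the buyer bears freight, insurance and all costs thereafter.
Already in the invoice (seller's account under FOB): inland to port — exclude.
CIF value = FOB price + freight + insurance = 71352.77 + 9187.23 + 438.51 = 80978.51
Ad valorem component: 80978.51 × 22.2% = 17977.23
Specific component: 908 × 4.04 = 3668.32
Import duty = 17977.23 + 3668.32 = 21645.55
Buyer bears: freight 9187.23 + insurance 438.51 + destination terminal 630.61 + brokerage 179.48 + delivery 2213.55 + duty 21645.55 = 34294.93
Landed cost = invoice 71352.77 + 34294.93 = 105647.70

Total landed cost: EUR 105647.70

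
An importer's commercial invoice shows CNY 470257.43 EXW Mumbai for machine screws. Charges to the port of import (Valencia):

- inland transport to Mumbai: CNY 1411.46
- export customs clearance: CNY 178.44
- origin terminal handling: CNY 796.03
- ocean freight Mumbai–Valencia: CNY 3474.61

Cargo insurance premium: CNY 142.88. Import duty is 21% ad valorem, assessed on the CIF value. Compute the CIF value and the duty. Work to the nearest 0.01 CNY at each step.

CIF = EXW price + pre-shipment costs + freight + insurance
CIF = 470257.43 + 1411.46 + 178.44 + 796.03 + 3474.61 + 142.88 = 476260.85
Import duty = 476260.85 × 21% = 100014.78

CIF value: CNY 476260.85; import duty: CNY 100014.78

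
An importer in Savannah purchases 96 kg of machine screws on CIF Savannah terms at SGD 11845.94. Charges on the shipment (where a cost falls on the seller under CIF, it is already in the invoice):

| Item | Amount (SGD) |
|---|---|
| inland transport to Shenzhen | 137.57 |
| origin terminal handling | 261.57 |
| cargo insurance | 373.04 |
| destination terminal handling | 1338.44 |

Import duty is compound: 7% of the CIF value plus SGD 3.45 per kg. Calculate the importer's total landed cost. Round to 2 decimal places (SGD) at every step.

Total landed cost: SGD 14344.80

CIF: the seller pays costs through ocean freight and marine insurance to the destination port.
Already in the invoice (seller's account under CIF): inland to port, origin terminal, insurance — exclude.
The CIF price already equals the CIF value: 11845.94
Ad valorem component: 11845.94 × 7% = 829.22
Specific component: 96 × 3.45 = 331.20
Import duty = 829.22 + 331.20 = 1160.42
Buyer bears: destination terminal 1338.44 + duty 1160.42 = 2498.86
Landed cost = invoice 11845.94 + 2498.86 = 14344.80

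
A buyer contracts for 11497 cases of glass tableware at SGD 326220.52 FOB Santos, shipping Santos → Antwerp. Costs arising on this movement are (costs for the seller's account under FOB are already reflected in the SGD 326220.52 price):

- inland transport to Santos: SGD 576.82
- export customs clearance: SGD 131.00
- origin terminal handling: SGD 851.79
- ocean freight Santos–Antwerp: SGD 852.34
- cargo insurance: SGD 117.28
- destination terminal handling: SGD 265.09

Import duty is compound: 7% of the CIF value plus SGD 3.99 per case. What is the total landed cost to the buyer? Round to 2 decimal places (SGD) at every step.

FOB: the seller bears costs until goods are on board at the origin port; the buyer bears freight, insurance and all costs thereafter.
Already in the invoice (seller's account under FOB): inland to port, export clearance, origin terminal — exclude.
CIF value = FOB price + freight + insurance = 326220.52 + 852.34 + 117.28 = 327190.14
Ad valorem component: 327190.14 × 7% = 22903.31
Specific component: 11497 × 3.99 = 45873.03
Import duty = 22903.31 + 45873.03 = 68776.34
Buyer bears: freight 852.34 + insurance 117.28 + destination terminal 265.09 + duty 68776.34 = 70011.05
Landed cost = invoice 326220.52 + 70011.05 = 396231.57

Total landed cost: SGD 396231.57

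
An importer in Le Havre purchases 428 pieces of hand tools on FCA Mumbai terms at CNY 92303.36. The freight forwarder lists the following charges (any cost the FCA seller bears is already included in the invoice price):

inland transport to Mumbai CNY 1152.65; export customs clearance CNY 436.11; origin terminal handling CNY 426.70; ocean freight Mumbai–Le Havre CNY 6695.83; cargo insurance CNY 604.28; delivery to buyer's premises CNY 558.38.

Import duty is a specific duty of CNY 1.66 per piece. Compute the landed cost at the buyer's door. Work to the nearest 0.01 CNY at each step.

Total landed cost: CNY 101299.03

FCA: the seller delivers export-cleared goods to the carrier; the buyer bears costs from that point.
Already in the invoice (seller's account under FCA): inland to port, export clearance — exclude.
CIF value = FCA price + origin terminal + freight + insurance = 92303.36 + 426.70 + 6695.83 + 604.28 = 100030.17
Import duty = 428 × 1.66 = 710.48
Buyer bears: origin terminal 426.70 + freight 6695.83 + insurance 604.28 + delivery 558.38 + duty 710.48 = 8995.67
Landed cost = invoice 92303.36 + 8995.67 = 101299.03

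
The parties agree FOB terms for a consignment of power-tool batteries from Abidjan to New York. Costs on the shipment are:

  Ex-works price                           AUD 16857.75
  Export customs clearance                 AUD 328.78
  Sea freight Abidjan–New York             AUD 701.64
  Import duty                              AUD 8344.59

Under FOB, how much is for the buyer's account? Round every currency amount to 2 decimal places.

Buyer's account: AUD 9046.23

FOB: the seller bears costs until goods are on board at the origin port; the buyer bears freight, insurance and all costs thereafter.
Seller's account: goods 16857.75 + export clearance 328.78 = 17186.53
Buyer's account: freight 701.64 + duty 8344.59 = 9046.23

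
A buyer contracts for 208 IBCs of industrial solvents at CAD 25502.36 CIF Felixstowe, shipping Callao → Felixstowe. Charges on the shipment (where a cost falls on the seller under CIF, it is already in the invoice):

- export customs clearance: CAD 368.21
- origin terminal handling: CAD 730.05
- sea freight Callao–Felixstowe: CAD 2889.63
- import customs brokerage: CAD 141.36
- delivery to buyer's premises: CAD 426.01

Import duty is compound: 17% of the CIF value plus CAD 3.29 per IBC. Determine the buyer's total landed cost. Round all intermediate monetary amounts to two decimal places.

Total landed cost: CAD 31089.45

CIF: the seller pays costs through ocean freight and marine insurance to the destination port.
Already in the invoice (seller's account under CIF): export clearance, origin terminal, freight — exclude.
The CIF price already equals the CIF value: 25502.36
Ad valorem component: 25502.36 × 17% = 4335.40
Specific component: 208 × 3.29 = 684.32
Import duty = 4335.40 + 684.32 = 5019.72
Buyer bears: brokerage 141.36 + delivery 426.01 + duty 5019.72 = 5587.09
Landed cost = invoice 25502.36 + 5587.09 = 31089.45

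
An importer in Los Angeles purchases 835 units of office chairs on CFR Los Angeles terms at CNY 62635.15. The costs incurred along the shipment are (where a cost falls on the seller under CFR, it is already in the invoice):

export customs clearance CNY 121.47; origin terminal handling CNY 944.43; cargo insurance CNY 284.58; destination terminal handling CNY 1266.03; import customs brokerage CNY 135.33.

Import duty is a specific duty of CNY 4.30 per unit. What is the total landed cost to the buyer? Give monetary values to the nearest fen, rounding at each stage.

Total landed cost: CNY 67911.59

CFR: the seller pays costs through ocean freight to the destination port, but not insurance.
Already in the invoice (seller's account under CFR): export clearance, origin terminal — exclude.
CIF value = CFR price + insurance = 62635.15 + 284.58 = 62919.73
Import duty = 835 × 4.30 = 3590.50
Buyer bears: insurance 284.58 + destination terminal 1266.03 + brokerage 135.33 + duty 3590.50 = 5276.44
Landed cost = invoice 62635.15 + 5276.44 = 67911.59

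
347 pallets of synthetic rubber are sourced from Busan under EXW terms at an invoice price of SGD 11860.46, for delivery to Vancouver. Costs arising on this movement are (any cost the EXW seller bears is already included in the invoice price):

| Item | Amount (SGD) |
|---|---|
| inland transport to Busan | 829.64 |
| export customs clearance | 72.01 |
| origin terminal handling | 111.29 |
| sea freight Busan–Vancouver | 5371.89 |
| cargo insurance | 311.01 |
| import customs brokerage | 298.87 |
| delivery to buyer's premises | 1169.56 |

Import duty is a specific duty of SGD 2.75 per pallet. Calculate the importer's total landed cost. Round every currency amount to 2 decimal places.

Total landed cost: SGD 20978.98

EXW: the seller makes goods available at their premises; the buyer bears all onward costs.
CIF value = EXW price + inland to port + export clearance + origin terminal + freight + insurance = 11860.46 + 829.64 + 72.01 + 111.29 + 5371.89 + 311.01 = 18556.30
Import duty = 347 × 2.75 = 954.25
Buyer bears: inland to port 829.64 + export clearance 72.01 + origin terminal 111.29 + freight 5371.89 + insurance 311.01 + brokerage 298.87 + delivery 1169.56 + duty 954.25 = 9118.52
Landed cost = invoice 11860.46 + 9118.52 = 20978.98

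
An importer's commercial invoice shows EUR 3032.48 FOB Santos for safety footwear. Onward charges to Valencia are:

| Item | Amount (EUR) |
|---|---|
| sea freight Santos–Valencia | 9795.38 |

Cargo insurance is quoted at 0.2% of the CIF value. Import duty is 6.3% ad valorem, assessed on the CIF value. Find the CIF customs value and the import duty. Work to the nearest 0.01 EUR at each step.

CIF value: EUR 12853.57; import duty: EUR 809.77

Let C be the CIF value. C = FOB price + freight + 0.2% × C
C − 0.2% × C = 3032.48 + 9795.38
0.998 × C = 12827.86
C = 12827.86 / 0.998 = 12853.57
Insurance premium = 0.2% × 12853.57 = 25.71
Import duty = 12853.57 × 6.3% = 809.77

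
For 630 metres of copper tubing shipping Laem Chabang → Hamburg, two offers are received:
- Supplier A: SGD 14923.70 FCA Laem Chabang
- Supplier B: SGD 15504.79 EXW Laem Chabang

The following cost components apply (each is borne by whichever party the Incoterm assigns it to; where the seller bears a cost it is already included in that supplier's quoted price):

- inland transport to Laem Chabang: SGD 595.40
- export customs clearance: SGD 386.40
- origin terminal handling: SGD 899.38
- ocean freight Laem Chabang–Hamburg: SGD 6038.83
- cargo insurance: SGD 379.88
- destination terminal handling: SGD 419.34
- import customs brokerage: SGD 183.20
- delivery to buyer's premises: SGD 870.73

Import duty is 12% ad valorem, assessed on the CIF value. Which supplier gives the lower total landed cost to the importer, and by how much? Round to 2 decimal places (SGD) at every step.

Supplier A (FCA):
CIF value = FCA price + origin terminal + freight + insurance = 14923.70 + 899.38 + 6038.83 + 379.88 = 22241.79
Import duty = 22241.79 × 12% = 2669.01
Buyer bears (A): 899.38 + 6038.83 + 379.88 + 419.34 + 183.20 + 870.73 = 8791.36
Landed cost (A) = invoice 14923.70 + 8791.36 + duty 2669.01 = 26384.07
Supplier B (EXW):
CIF value = EXW price + inland to port + export clearance + origin terminal + freight + insurance = 15504.79 + 595.40 + 386.40 + 899.38 + 6038.83 + 379.88 = 23804.68
Import duty = 23804.68 × 12% = 2856.56
Buyer bears (B): 595.40 + 386.40 + 899.38 + 6038.83 + 379.88 + 419.34 + 183.20 + 870.73 = 9773.16
Landed cost (B) = invoice 15504.79 + 9773.16 + duty 2856.56 = 28134.51
Difference = |26384.07 − 28134.51| = 1750.44

Supplier A is cheaper by SGD 1750.44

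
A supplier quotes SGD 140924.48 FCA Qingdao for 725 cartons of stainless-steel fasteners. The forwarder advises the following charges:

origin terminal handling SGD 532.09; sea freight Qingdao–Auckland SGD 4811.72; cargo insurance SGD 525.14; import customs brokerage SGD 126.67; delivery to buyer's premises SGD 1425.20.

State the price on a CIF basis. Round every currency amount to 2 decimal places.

CIF price: SGD 146793.43

Not relevant to the conversion: delivery, brokerage — on the buyer under both terms; not part of either seller's price.
From FCA to CIF, the seller additionally bears: origin terminal, freight, insurance.
CIF price = 140924.48 + 532.09 + 4811.72 + 525.14 = 146793.43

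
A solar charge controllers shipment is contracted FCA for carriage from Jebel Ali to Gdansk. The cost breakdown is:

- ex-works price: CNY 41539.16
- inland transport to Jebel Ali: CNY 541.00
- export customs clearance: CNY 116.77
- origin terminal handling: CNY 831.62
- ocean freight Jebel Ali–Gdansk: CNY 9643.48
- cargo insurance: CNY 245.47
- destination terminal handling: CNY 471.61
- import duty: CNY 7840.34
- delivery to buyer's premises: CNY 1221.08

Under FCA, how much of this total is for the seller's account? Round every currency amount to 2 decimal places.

Seller's account: CNY 42196.93

FCA: the seller delivers export-cleared goods to the carrier; the buyer bears costs from that point.
Seller's account: goods 41539.16 + inland to port 541.00 + export clearance 116.77 = 42196.93
Buyer's account: origin terminal 831.62 + freight 9643.48 + insurance 245.47 + destination terminal 471.61 + duty 7840.34 + delivery 1221.08 = 20253.60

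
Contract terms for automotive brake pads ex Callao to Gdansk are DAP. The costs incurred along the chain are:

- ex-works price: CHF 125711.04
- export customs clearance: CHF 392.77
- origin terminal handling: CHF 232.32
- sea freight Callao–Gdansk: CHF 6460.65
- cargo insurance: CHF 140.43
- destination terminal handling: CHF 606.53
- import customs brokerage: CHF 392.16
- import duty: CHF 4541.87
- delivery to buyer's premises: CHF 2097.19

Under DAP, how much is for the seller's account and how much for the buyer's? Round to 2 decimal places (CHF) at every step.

DAP: the seller bears all costs to the named destination except import duty and clearance.
Seller's account: goods 125711.04 + export clearance 392.77 + origin terminal 232.32 + freight 6460.65 + insurance 140.43 + destination terminal 606.53 + delivery 2097.19 = 135640.93
Buyer's account: brokerage 392.16 + duty 4541.87 = 4934.03

Seller: CHF 135640.93; buyer: CHF 4934.03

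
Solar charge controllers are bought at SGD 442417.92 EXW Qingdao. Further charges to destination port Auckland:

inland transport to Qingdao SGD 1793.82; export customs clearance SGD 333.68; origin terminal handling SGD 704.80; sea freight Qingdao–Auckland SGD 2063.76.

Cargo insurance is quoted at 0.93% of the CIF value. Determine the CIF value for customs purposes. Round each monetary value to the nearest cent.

CIF value: SGD 451513.05

Let C be the CIF value. C = EXW price + pre-shipment costs + freight + 0.93% × C
C − 0.93% × C = 442417.92 + 1793.82 + 333.68 + 704.80 + 2063.76
0.9907 × C = 447313.98
C = 447313.98 / 0.9907 = 451513.05
Insurance premium = 0.93% × 451513.05 = 4199.07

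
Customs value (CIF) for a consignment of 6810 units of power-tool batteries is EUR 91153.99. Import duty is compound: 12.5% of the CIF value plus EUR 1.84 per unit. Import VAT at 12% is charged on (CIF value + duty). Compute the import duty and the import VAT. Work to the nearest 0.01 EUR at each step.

Ad valorem component: 91153.99 × 12.5% = 11394.25
Specific component: 6810 × 1.84 = 12530.40
Import duty = 11394.25 + 12530.40 = 23924.65
VAT base = CIF + duty = 91153.99 + 23924.65 = 115078.64
Import VAT = 115078.64 × 12% = 13809.44

Import duty: EUR 23924.65; import VAT: EUR 13809.44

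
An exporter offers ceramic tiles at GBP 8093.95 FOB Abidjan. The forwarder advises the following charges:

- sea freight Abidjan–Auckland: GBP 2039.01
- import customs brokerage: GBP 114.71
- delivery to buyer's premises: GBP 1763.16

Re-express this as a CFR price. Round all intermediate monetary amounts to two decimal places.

Not relevant to the conversion: delivery, brokerage — on the buyer under both terms; not part of either seller's price.
From FOB to CFR, the seller additionally bears: freight.
CFR price = 8093.95 + 2039.01 = 10132.96

CFR price: GBP 10132.96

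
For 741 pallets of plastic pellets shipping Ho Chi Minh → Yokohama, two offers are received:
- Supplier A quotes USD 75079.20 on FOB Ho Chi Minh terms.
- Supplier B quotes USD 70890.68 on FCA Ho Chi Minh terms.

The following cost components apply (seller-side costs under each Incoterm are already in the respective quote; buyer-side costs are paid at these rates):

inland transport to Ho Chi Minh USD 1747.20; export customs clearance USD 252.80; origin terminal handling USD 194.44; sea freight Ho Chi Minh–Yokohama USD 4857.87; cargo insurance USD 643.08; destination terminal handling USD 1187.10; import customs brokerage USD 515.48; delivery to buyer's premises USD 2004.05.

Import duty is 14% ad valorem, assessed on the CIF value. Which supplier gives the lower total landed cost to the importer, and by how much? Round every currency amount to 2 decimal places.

Supplier B is cheaper by USD 4553.25

Supplier A (FOB):
CIF value = FOB price + freight + insurance = 75079.20 + 4857.87 + 643.08 = 80580.15
Import duty = 80580.15 × 14% = 11281.22
Buyer bears (A): 4857.87 + 643.08 + 1187.10 + 515.48 + 2004.05 = 9207.58
Landed cost (A) = invoice 75079.20 + 9207.58 + duty 11281.22 = 95568.00
Supplier B (FCA):
CIF value = FCA price + origin terminal + freight + insurance = 70890.68 + 194.44 + 4857.87 + 643.08 = 76586.07
Import duty = 76586.07 × 14% = 10722.05
Buyer bears (B): 194.44 + 4857.87 + 643.08 + 1187.10 + 515.48 + 2004.05 = 9402.02
Landed cost (B) = invoice 70890.68 + 9402.02 + duty 10722.05 = 91014.75
Difference = |95568.00 − 91014.75| = 4553.25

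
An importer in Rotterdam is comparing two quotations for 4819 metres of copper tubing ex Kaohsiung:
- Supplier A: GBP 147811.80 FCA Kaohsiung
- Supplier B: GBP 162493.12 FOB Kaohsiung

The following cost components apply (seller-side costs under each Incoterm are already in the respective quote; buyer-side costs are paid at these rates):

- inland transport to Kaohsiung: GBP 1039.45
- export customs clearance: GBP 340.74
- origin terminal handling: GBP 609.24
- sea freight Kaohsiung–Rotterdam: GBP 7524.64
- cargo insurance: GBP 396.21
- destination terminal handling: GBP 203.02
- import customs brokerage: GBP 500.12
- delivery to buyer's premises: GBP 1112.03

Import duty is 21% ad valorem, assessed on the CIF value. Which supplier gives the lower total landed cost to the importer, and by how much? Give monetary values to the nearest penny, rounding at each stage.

Supplier A is cheaper by GBP 17027.21

Supplier A (FCA):
CIF value = FCA price + origin terminal + freight + insurance = 147811.80 + 609.24 + 7524.64 + 396.21 = 156341.89
Import duty = 156341.89 × 21% = 32831.80
Buyer bears (A): 609.24 + 7524.64 + 396.21 + 203.02 + 500.12 + 1112.03 = 10345.26
Landed cost (A) = invoice 147811.80 + 10345.26 + duty 32831.80 = 190988.86
Supplier B (FOB):
CIF value = FOB price + freight + insurance = 162493.12 + 7524.64 + 396.21 = 170413.97
Import duty = 170413.97 × 21% = 35786.93
Buyer bears (B): 7524.64 + 396.21 + 203.02 + 500.12 + 1112.03 = 9736.02
Landed cost (B) = invoice 162493.12 + 9736.02 + duty 35786.93 = 208016.07
Difference = |190988.86 − 208016.07| = 17027.21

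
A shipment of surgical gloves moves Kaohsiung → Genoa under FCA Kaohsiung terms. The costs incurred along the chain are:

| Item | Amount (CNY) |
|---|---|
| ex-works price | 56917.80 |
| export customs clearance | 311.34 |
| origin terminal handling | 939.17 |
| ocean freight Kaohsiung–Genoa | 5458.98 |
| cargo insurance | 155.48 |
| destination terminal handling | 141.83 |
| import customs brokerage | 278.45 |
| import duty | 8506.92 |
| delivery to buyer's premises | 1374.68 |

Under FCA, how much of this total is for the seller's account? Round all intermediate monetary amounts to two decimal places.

FCA: the seller delivers export-cleared goods to the carrier; the buyer bears costs from that point.
Seller's account: goods 56917.80 + export clearance 311.34 = 57229.14
Buyer's account: origin terminal 939.17 + freight 5458.98 + insurance 155.48 + destination terminal 141.83 + brokerage 278.45 + duty 8506.92 + delivery 1374.68 = 16855.51

Seller's account: CNY 57229.14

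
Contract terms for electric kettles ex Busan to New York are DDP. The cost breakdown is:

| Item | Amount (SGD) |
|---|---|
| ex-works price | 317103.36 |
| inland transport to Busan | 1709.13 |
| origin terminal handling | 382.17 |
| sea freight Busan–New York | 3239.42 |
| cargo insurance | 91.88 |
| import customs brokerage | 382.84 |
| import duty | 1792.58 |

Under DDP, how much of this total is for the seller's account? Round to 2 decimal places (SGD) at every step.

DDP: the seller bears all costs including import duty.
Seller's account: goods 317103.36 + inland to port 1709.13 + origin terminal 382.17 + freight 3239.42 + insurance 91.88 + brokerage 382.84 + duty 1792.58 = 324701.38
Buyer's account: 0.00

Seller's account: SGD 324701.38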